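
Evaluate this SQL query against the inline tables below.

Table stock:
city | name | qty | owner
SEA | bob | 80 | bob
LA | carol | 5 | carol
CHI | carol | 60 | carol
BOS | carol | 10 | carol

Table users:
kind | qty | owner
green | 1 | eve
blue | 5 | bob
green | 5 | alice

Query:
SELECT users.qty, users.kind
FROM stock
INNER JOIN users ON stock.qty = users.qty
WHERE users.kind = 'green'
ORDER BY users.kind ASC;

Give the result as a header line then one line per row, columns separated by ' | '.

== RESULT ==
users.qty | users.kind
5 | green

Derivation:
After JOIN users (2 rows):
stock.city | stock.name | stock.qty | stock.owner | users.kind | users.qty | users.owner
LA | carol | 5 | carol | blue | 5 | bob
LA | carol | 5 | carol | green | 5 | alice
After WHERE (1 rows):
stock.city | stock.name | stock.qty | stock.owner | users.kind | users.qty | users.owner
LA | carol | 5 | carol | green | 5 | alice
After SELECT (1 rows):
users.qty | users.kind
5 | green
After ORDER BY (1 rows):
users.qty | users.kind
5 | green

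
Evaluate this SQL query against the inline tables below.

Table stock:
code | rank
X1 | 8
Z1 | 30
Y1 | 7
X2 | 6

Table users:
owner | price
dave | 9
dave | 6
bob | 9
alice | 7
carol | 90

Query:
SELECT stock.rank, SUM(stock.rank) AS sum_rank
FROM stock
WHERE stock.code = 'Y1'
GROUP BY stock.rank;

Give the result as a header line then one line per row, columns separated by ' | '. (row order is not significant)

After WHERE (1 rows):
stock.code | stock.rank
Y1 | 7
After GROUP BY (1 rows):
stock.rank | sum_rank
7 | 7

== RESULT ==
stock.rank | sum_rank
7 | 7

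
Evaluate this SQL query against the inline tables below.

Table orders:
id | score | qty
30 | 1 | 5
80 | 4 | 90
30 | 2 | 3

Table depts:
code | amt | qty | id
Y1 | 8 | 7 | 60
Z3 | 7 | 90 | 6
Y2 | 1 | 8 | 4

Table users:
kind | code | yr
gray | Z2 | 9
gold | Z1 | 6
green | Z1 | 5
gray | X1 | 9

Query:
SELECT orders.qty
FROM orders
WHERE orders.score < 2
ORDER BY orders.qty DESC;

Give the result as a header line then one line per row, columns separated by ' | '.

After WHERE (1 rows):
orders.id | orders.score | orders.qty
30 | 1 | 5
After SELECT (1 rows):
orders.qty
5
After ORDER BY (1 rows):
orders.qty
5

== RESULT ==
orders.qty
5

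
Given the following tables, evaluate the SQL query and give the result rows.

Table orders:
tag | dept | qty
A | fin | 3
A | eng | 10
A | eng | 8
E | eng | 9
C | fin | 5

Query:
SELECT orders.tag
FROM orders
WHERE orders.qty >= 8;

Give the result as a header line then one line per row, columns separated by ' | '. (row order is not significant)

After WHERE (3 rows):
orders.tag | orders.dept | orders.qty
A | eng | 10
A | eng | 8
E | eng | 9
After SELECT (3 rows):
orders.tag
A
A
E

== RESULT ==
orders.tag
A
A
E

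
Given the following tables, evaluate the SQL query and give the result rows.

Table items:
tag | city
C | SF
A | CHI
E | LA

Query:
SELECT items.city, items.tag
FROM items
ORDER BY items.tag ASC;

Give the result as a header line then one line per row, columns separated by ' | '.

== RESULT ==
items.city | items.tag
CHI | A
SF | C
LA | E

Derivation:
After SELECT (3 rows):
items.city | items.tag
SF | C
CHI | A
LA | E
After ORDER BY (3 rows):
items.city | items.tag
CHI | A
SF | C
LA | E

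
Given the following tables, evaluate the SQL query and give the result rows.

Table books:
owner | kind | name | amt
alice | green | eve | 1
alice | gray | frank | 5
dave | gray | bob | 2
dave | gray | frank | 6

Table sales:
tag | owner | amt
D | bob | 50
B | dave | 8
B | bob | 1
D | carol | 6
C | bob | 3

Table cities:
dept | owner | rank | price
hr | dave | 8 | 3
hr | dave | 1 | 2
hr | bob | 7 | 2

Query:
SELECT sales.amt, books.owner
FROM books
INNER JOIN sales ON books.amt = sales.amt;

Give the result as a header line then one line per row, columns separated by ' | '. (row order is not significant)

After JOIN sales (2 rows):
books.owner | books.kind | books.name | books.amt | sales.tag | sales.owner | sales.amt
alice | green | eve | 1 | B | bob | 1
dave | gray | frank | 6 | D | carol | 6
After SELECT (2 rows):
sales.amt | books.owner
1 | alice
6 | dave

== RESULT ==
sales.amt | books.owner
1 | alice
6 | dave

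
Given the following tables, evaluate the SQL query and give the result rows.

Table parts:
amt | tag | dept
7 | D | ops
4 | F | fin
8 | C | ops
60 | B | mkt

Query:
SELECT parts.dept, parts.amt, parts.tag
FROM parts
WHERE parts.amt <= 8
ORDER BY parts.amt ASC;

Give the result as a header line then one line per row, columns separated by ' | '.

== RESULT ==
parts.dept | parts.amt | parts.tag
fin | 4 | F
ops | 7 | D
ops | 8 | C

Derivation:
After WHERE (3 rows):
parts.amt | parts.tag | parts.dept
7 | D | ops
4 | F | fin
8 | C | ops
After SELECT (3 rows):
parts.dept | parts.amt | parts.tag
ops | 7 | D
fin | 4 | F
ops | 8 | C
After ORDER BY (3 rows):
parts.dept | parts.amt | parts.tag
fin | 4 | F
ops | 7 | D
ops | 8 | C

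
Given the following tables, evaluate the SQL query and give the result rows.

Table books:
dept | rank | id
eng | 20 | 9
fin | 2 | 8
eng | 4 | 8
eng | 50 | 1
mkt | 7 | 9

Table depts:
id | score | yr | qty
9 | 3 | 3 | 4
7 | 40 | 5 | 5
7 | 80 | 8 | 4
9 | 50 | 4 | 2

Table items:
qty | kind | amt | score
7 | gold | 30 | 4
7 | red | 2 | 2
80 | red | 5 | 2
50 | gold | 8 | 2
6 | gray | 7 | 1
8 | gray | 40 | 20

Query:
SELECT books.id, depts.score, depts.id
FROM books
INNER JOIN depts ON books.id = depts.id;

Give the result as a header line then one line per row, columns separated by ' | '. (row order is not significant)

After JOIN depts (4 rows):
books.dept | books.rank | books.id | depts.id | depts.score | depts.yr | depts.qty
eng | 20 | 9 | 9 | 3 | 3 | 4
eng | 20 | 9 | 9 | 50 | 4 | 2
mkt | 7 | 9 | 9 | 3 | 3 | 4
mkt | 7 | 9 | 9 | 50 | 4 | 2
After SELECT (4 rows):
books.id | depts.score | depts.id
9 | 3 | 9
9 | 50 | 9
9 | 3 | 9
9 | 50 | 9

== RESULT ==
books.id | depts.score | depts.id
9 | 3 | 9
9 | 50 | 9
9 | 3 | 9
9 | 50 | 9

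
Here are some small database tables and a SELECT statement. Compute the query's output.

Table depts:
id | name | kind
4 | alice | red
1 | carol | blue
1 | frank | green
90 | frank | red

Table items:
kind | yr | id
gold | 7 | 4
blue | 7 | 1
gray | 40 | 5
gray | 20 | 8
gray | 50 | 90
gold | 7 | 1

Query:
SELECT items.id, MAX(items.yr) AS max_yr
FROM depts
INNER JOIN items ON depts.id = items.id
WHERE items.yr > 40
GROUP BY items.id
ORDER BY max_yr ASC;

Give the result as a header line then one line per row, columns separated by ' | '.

== RESULT ==
items.id | max_yr
90 | 50

Derivation:
After JOIN items (6 rows):
depts.id | depts.name | depts.kind | items.kind | items.yr | items.id
4 | alice | red | gold | 7 | 4
1 | carol | blue | blue | 7 | 1
1 | carol | blue | gold | 7 | 1
1 | frank | green | blue | 7 | 1
1 | frank | green | gold | 7 | 1
90 | frank | red | gray | 50 | 90
After WHERE (1 rows):
depts.id | depts.name | depts.kind | items.kind | items.yr | items.id
90 | frank | red | gray | 50 | 90
After GROUP BY (1 rows):
items.id | max_yr
90 | 50
After ORDER BY (1 rows):
items.id | max_yr
90 | 50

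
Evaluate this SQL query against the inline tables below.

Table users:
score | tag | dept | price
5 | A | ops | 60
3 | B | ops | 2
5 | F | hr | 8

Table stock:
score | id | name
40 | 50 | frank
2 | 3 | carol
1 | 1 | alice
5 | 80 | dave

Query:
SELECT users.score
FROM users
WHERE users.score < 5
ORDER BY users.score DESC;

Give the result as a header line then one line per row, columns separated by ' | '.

== RESULT ==
users.score
3

Derivation:
After WHERE (1 rows):
users.score | users.tag | users.dept | users.price
3 | B | ops | 2
After SELECT (1 rows):
users.score
3
After ORDER BY (1 rows):
users.score
3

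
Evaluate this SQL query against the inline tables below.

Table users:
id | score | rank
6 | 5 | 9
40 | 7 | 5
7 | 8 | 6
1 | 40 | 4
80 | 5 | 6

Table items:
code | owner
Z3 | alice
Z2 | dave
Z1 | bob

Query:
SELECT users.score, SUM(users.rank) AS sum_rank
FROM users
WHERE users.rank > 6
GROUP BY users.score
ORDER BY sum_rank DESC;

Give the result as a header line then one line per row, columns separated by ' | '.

== RESULT ==
users.score | sum_rank
5 | 9

Derivation:
After WHERE (1 rows):
users.id | users.score | users.rank
6 | 5 | 9
After GROUP BY (1 rows):
users.score | sum_rank
5 | 9
After ORDER BY (1 rows):
users.score | sum_rank
5 | 9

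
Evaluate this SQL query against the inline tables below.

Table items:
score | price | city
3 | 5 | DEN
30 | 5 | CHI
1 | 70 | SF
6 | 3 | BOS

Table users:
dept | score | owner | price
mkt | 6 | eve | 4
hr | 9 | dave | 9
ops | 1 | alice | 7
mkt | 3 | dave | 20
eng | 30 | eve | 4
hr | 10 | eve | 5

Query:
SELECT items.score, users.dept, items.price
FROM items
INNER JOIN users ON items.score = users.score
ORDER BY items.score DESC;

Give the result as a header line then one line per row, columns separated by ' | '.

After JOIN users (4 rows):
items.score | items.price | items.city | users.dept | users.score | users.owner | users.price
3 | 5 | DEN | mkt | 3 | dave | 20
30 | 5 | CHI | eng | 30 | eve | 4
1 | 70 | SF | ops | 1 | alice | 7
6 | 3 | BOS | mkt | 6 | eve | 4
After SELECT (4 rows):
items.score | users.dept | items.price
3 | mkt | 5
30 | eng | 5
1 | ops | 70
6 | mkt | 3
After ORDER BY (4 rows):
items.score | users.dept | items.price
30 | eng | 5
6 | mkt | 3
3 | mkt | 5
1 | ops | 70

== RESULT ==
items.score | users.dept | items.price
30 | eng | 5
6 | mkt | 3
3 | mkt | 5
1 | ops | 70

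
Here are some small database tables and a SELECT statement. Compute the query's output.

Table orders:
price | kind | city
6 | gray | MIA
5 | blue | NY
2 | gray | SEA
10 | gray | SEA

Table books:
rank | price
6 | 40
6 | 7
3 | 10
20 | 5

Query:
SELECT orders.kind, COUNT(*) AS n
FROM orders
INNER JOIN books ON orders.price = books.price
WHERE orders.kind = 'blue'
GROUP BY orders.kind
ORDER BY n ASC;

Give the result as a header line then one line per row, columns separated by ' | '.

After JOIN books (2 rows):
orders.price | orders.kind | orders.city | books.rank | books.price
5 | blue | NY | 20 | 5
10 | gray | SEA | 3 | 10
After WHERE (1 rows):
orders.price | orders.kind | orders.city | books.rank | books.price
5 | blue | NY | 20 | 5
After GROUP BY (1 rows):
orders.kind | n
blue | 1
After ORDER BY (1 rows):
orders.kind | n
blue | 1

== RESULT ==
orders.kind | n
blue | 1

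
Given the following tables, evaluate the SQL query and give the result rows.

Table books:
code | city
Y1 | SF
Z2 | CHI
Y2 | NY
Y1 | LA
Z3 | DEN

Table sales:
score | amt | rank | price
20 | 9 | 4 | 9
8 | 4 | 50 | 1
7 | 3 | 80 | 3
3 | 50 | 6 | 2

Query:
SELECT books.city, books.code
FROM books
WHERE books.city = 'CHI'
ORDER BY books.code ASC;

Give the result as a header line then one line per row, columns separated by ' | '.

After WHERE (1 rows):
books.code | books.city
Z2 | CHI
After SELECT (1 rows):
books.city | books.code
CHI | Z2
After ORDER BY (1 rows):
books.city | books.code
CHI | Z2

== RESULT ==
books.city | books.code
CHI | Z2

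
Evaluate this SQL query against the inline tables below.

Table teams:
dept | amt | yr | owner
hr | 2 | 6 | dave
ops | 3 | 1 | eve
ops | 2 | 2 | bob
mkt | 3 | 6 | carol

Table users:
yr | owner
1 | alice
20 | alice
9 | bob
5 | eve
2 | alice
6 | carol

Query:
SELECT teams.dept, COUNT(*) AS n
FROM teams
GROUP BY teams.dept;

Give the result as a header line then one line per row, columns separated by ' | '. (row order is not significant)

After GROUP BY (3 rows):
teams.dept | n
hr | 1
ops | 2
mkt | 1

== RESULT ==
teams.dept | n
hr | 1
ops | 2
mkt | 1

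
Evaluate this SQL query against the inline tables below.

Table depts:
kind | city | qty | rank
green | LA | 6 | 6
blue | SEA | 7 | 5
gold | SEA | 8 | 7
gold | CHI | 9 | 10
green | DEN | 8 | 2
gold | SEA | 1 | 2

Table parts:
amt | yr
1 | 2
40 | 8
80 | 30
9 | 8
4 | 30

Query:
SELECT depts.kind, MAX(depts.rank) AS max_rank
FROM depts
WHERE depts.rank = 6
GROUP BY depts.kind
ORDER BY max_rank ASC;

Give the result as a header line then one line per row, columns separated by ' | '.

== RESULT ==
depts.kind | max_rank
green | 6

Derivation:
After WHERE (1 rows):
depts.kind | depts.city | depts.qty | depts.rank
green | LA | 6 | 6
After GROUP BY (1 rows):
depts.kind | max_rank
green | 6
After ORDER BY (1 rows):
depts.kind | max_rank
green | 6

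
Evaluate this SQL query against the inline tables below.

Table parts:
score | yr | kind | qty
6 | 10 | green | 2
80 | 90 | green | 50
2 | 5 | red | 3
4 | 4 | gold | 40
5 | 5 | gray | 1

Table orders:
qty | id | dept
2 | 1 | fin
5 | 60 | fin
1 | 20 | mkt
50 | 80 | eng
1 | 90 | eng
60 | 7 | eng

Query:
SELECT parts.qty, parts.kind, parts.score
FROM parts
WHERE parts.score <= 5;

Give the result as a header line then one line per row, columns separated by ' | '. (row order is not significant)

After WHERE (3 rows):
parts.score | parts.yr | parts.kind | parts.qty
2 | 5 | red | 3
4 | 4 | gold | 40
5 | 5 | gray | 1
After SELECT (3 rows):
parts.qty | parts.kind | parts.score
3 | red | 2
40 | gold | 4
1 | gray | 5

== RESULT ==
parts.qty | parts.kind | parts.score
3 | red | 2
40 | gold | 4
1 | gray | 5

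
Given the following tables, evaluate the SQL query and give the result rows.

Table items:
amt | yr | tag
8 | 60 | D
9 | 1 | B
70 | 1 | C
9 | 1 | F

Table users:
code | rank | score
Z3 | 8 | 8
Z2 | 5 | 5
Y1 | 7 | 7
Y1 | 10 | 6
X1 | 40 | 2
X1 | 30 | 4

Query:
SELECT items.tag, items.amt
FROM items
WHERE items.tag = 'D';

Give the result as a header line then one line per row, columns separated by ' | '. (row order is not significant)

After WHERE (1 rows):
items.amt | items.yr | items.tag
8 | 60 | D
After SELECT (1 rows):
items.tag | items.amt
D | 8

== RESULT ==
items.tag | items.amt
D | 8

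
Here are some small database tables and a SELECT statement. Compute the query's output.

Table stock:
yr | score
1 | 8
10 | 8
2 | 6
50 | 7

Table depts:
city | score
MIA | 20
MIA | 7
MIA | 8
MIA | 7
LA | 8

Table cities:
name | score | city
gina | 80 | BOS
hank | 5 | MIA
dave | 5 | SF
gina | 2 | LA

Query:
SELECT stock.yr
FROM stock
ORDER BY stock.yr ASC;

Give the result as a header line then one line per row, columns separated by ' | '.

== RESULT ==
stock.yr
1
2
10
50

Derivation:
After SELECT (4 rows):
stock.yr
1
10
2
50
After ORDER BY (4 rows):
stock.yr
1
2
10
50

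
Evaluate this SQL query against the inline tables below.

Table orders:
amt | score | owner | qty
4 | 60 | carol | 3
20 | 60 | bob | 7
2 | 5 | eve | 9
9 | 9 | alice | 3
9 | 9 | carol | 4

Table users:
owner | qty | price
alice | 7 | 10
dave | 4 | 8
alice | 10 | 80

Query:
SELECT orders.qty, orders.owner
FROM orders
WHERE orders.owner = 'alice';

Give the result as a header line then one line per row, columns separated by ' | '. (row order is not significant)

After WHERE (1 rows):
orders.amt | orders.score | orders.owner | orders.qty
9 | 9 | alice | 3
After SELECT (1 rows):
orders.qty | orders.owner
3 | alice

== RESULT ==
orders.qty | orders.owner
3 | alice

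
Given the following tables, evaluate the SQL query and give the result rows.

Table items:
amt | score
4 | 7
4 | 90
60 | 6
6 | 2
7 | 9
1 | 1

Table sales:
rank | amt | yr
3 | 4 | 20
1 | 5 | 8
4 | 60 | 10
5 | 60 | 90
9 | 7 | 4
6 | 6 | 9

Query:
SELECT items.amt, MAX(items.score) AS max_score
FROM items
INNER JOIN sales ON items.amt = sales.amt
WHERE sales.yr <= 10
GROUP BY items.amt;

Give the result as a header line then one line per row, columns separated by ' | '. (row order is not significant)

== RESULT ==
items.amt | max_score
60 | 6
6 | 2
7 | 9

Derivation:
After JOIN sales (6 rows):
items.amt | items.score | sales.rank | sales.amt | sales.yr
4 | 7 | 3 | 4 | 20
4 | 90 | 3 | 4 | 20
60 | 6 | 4 | 60 | 10
60 | 6 | 5 | 60 | 90
6 | 2 | 6 | 6 | 9
7 | 9 | 9 | 7 | 4
After WHERE (3 rows):
items.amt | items.score | sales.rank | sales.amt | sales.yr
60 | 6 | 4 | 60 | 10
6 | 2 | 6 | 6 | 9
7 | 9 | 9 | 7 | 4
After GROUP BY (3 rows):
items.amt | max_score
60 | 6
6 | 2
7 | 9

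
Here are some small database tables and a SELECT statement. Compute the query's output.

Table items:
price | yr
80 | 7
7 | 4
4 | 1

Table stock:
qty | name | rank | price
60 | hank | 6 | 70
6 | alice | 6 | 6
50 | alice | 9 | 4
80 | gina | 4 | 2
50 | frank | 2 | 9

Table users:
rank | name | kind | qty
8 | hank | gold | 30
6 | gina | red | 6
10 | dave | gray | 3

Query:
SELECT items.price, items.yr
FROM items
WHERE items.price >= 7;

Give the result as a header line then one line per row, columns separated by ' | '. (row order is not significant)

After WHERE (2 rows):
items.price | items.yr
80 | 7
7 | 4
After SELECT (2 rows):
items.price | items.yr
80 | 7
7 | 4

== RESULT ==
items.price | items.yr
80 | 7
7 | 4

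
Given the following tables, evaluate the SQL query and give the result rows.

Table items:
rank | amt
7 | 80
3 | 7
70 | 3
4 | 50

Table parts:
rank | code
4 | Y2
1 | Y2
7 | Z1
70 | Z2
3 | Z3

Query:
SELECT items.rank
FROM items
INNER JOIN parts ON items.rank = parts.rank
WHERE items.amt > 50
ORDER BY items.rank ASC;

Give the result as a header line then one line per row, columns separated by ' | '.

After JOIN parts (4 rows):
items.rank | items.amt | parts.rank | parts.code
7 | 80 | 7 | Z1
3 | 7 | 3 | Z3
70 | 3 | 70 | Z2
4 | 50 | 4 | Y2
After WHERE (1 rows):
items.rank | items.amt | parts.rank | parts.code
7 | 80 | 7 | Z1
After SELECT (1 rows):
items.rank
7
After ORDER BY (1 rows):
items.rank
7

== RESULT ==
items.rank
7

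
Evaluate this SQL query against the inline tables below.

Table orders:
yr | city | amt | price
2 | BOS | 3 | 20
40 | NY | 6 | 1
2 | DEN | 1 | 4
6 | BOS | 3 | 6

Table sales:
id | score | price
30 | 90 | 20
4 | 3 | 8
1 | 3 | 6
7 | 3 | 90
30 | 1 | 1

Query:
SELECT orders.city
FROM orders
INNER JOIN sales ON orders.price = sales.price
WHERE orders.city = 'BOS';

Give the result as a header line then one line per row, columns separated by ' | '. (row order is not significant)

== RESULT ==
orders.city
BOS
BOS

Derivation:
After JOIN sales (3 rows):
orders.yr | orders.city | orders.amt | orders.price | sales.id | sales.score | sales.price
2 | BOS | 3 | 20 | 30 | 90 | 20
40 | NY | 6 | 1 | 30 | 1 | 1
6 | BOS | 3 | 6 | 1 | 3 | 6
After WHERE (2 rows):
orders.yr | orders.city | orders.amt | orders.price | sales.id | sales.score | sales.price
2 | BOS | 3 | 20 | 30 | 90 | 20
6 | BOS | 3 | 6 | 1 | 3 | 6
After SELECT (2 rows):
orders.city
BOS
BOS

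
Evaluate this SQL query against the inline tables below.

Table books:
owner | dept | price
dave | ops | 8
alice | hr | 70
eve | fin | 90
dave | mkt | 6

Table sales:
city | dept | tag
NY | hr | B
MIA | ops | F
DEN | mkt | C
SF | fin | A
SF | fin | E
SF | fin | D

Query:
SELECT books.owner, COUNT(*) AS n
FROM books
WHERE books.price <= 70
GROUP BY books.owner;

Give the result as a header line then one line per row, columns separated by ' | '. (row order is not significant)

After WHERE (3 rows):
books.owner | books.dept | books.price
dave | ops | 8
alice | hr | 70
dave | mkt | 6
After GROUP BY (2 rows):
books.owner | n
dave | 2
alice | 1

== RESULT ==
books.owner | n
dave | 2
alice | 1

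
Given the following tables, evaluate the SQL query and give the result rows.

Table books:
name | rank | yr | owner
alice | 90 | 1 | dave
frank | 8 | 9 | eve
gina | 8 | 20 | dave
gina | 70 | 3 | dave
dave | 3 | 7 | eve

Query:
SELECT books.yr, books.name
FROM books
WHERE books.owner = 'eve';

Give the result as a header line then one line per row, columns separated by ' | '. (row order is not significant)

After WHERE (2 rows):
books.name | books.rank | books.yr | books.owner
frank | 8 | 9 | eve
dave | 3 | 7 | eve
After SELECT (2 rows):
books.yr | books.name
9 | frank
7 | dave

== RESULT ==
books.yr | books.name
9 | frank
7 | dave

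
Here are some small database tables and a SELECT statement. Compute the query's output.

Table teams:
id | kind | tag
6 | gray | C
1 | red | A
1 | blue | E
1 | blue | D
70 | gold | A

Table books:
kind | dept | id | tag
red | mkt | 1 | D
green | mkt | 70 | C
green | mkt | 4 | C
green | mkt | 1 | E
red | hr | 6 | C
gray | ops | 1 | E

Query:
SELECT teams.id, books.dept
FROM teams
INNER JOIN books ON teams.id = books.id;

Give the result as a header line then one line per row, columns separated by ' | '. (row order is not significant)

After JOIN books (11 rows):
teams.id | teams.kind | teams.tag | books.kind | books.dept | books.id | books.tag
6 | gray | C | red | hr | 6 | C
1 | red | A | red | mkt | 1 | D
1 | red | A | green | mkt | 1 | E
1 | red | A | gray | ops | 1 | E
1 | blue | E | red | mkt | 1 | D
1 | blue | E | green | mkt | 1 | E
1 | blue | E | gray | ops | 1 | E
1 | blue | D | red | mkt | 1 | D
1 | blue | D | green | mkt | 1 | E
1 | blue | D | gray | ops | 1 | E
70 | gold | A | green | mkt | 70 | C
After SELECT (11 rows):
teams.id | books.dept
6 | hr
1 | mkt
1 | mkt
1 | ops
1 | mkt
1 | mkt
1 | ops
1 | mkt
1 | mkt
1 | ops
70 | mkt

== RESULT ==
teams.id | books.dept
6 | hr
1 | mkt
1 | mkt
1 | ops
1 | mkt
1 | mkt
1 | ops
1 | mkt
1 | mkt
1 | ops
70 | mkt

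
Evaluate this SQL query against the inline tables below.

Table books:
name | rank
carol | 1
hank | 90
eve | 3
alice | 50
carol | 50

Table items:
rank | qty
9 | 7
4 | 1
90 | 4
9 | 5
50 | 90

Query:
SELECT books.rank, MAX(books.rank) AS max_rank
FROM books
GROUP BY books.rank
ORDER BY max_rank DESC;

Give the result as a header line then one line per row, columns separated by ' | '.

== RESULT ==
books.rank | max_rank
90 | 90
50 | 50
3 | 3
1 | 1

Derivation:
After GROUP BY (4 rows):
books.rank | max_rank
1 | 1
90 | 90
3 | 3
50 | 50
After ORDER BY (4 rows):
books.rank | max_rank
90 | 90
50 | 50
3 | 3
1 | 1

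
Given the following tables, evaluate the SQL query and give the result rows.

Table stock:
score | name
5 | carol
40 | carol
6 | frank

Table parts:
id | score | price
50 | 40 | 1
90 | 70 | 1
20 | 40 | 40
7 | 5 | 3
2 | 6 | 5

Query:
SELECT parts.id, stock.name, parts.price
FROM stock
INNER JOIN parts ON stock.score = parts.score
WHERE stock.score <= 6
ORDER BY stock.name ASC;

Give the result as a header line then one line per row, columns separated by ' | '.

== RESULT ==
parts.id | stock.name | parts.price
7 | carol | 3
2 | frank | 5

Derivation:
After JOIN parts (4 rows):
stock.score | stock.name | parts.id | parts.score | parts.price
5 | carol | 7 | 5 | 3
40 | carol | 50 | 40 | 1
40 | carol | 20 | 40 | 40
6 | frank | 2 | 6 | 5
After WHERE (2 rows):
stock.score | stock.name | parts.id | parts.score | parts.price
5 | carol | 7 | 5 | 3
6 | frank | 2 | 6 | 5
After SELECT (2 rows):
parts.id | stock.name | parts.price
7 | carol | 3
2 | frank | 5
After ORDER BY (2 rows):
parts.id | stock.name | parts.price
7 | carol | 3
2 | frank | 5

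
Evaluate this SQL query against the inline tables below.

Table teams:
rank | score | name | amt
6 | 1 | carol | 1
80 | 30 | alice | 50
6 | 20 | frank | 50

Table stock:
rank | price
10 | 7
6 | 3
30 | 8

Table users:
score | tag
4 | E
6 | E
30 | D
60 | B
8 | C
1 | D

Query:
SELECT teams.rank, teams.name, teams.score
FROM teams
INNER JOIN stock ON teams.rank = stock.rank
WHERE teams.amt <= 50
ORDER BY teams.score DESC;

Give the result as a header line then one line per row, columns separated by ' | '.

== RESULT ==
teams.rank | teams.name | teams.score
6 | frank | 20
6 | carol | 1

Derivation:
After JOIN stock (2 rows):
teams.rank | teams.score | teams.name | teams.amt | stock.rank | stock.price
6 | 1 | carol | 1 | 6 | 3
6 | 20 | frank | 50 | 6 | 3
After WHERE (2 rows):
teams.rank | teams.score | teams.name | teams.amt | stock.rank | stock.price
6 | 1 | carol | 1 | 6 | 3
6 | 20 | frank | 50 | 6 | 3
After SELECT (2 rows):
teams.rank | teams.name | teams.score
6 | carol | 1
6 | frank | 20
After ORDER BY (2 rows):
teams.rank | teams.name | teams.score
6 | frank | 20
6 | carol | 1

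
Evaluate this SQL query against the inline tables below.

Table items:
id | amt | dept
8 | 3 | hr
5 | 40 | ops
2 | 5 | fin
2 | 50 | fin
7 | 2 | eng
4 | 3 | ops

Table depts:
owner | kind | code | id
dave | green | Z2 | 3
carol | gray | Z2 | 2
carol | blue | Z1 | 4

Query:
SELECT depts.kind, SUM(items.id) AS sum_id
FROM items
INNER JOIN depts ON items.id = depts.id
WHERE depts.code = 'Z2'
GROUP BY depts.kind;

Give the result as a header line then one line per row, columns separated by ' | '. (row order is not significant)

== RESULT ==
depts.kind | sum_id
gray | 4

Derivation:
After JOIN depts (3 rows):
items.id | items.amt | items.dept | depts.owner | depts.kind | depts.code | depts.id
2 | 5 | fin | carol | gray | Z2 | 2
2 | 50 | fin | carol | gray | Z2 | 2
4 | 3 | ops | carol | blue | Z1 | 4
After WHERE (2 rows):
items.id | items.amt | items.dept | depts.owner | depts.kind | depts.code | depts.id
2 | 5 | fin | carol | gray | Z2 | 2
2 | 50 | fin | carol | gray | Z2 | 2
After GROUP BY (1 rows):
depts.kind | sum_id
gray | 4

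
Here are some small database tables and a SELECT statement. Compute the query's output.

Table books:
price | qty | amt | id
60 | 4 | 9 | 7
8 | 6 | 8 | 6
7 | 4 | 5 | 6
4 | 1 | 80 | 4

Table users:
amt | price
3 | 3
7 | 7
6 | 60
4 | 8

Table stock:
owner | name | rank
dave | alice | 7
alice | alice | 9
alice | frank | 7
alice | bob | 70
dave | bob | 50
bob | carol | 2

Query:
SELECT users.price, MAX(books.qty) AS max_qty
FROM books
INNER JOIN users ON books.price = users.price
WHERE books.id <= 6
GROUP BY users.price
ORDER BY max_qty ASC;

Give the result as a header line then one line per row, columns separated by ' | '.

After JOIN users (3 rows):
books.price | books.qty | books.amt | books.id | users.amt | users.price
60 | 4 | 9 | 7 | 6 | 60
8 | 6 | 8 | 6 | 4 | 8
7 | 4 | 5 | 6 | 7 | 7
After WHERE (2 rows):
books.price | books.qty | books.amt | books.id | users.amt | users.price
8 | 6 | 8 | 6 | 4 | 8
7 | 4 | 5 | 6 | 7 | 7
After GROUP BY (2 rows):
users.price | max_qty
8 | 6
7 | 4
After ORDER BY (2 rows):
users.price | max_qty
7 | 4
8 | 6

== RESULT ==
users.price | max_qty
7 | 4
8 | 6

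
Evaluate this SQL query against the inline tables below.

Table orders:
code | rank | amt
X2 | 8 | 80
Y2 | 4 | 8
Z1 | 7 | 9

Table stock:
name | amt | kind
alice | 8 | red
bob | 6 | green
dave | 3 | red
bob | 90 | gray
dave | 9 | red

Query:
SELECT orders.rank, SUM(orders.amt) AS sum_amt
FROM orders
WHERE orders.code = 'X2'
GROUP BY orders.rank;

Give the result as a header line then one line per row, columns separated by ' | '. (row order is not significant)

== RESULT ==
orders.rank | sum_amt
8 | 80

Derivation:
After WHERE (1 rows):
orders.code | orders.rank | orders.amt
X2 | 8 | 80
After GROUP BY (1 rows):
orders.rank | sum_amt
8 | 80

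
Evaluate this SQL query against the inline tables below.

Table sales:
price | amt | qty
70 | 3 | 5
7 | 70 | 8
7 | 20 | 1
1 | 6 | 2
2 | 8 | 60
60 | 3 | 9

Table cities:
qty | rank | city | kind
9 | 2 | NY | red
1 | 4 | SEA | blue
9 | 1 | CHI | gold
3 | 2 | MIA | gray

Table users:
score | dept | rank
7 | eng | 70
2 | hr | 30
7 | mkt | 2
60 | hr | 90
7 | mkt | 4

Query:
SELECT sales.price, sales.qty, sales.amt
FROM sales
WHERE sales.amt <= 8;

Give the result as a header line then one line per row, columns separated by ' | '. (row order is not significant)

== RESULT ==
sales.price | sales.qty | sales.amt
70 | 5 | 3
1 | 2 | 6
2 | 60 | 8
60 | 9 | 3

Derivation:
After WHERE (4 rows):
sales.price | sales.amt | sales.qty
70 | 3 | 5
1 | 6 | 2
2 | 8 | 60
60 | 3 | 9
After SELECT (4 rows):
sales.price | sales.qty | sales.amt
70 | 5 | 3
1 | 2 | 6
2 | 60 | 8
60 | 9 | 3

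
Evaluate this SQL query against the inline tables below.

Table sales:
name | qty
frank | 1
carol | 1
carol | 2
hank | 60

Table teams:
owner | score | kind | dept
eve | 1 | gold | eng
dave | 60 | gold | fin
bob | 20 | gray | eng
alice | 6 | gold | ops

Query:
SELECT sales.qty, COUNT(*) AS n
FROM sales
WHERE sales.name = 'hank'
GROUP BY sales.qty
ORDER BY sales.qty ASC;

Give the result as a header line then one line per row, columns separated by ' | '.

After WHERE (1 rows):
sales.name | sales.qty
hank | 60
After GROUP BY (1 rows):
sales.qty | n
60 | 1
After ORDER BY (1 rows):
sales.qty | n
60 | 1

== RESULT ==
sales.qty | n
60 | 1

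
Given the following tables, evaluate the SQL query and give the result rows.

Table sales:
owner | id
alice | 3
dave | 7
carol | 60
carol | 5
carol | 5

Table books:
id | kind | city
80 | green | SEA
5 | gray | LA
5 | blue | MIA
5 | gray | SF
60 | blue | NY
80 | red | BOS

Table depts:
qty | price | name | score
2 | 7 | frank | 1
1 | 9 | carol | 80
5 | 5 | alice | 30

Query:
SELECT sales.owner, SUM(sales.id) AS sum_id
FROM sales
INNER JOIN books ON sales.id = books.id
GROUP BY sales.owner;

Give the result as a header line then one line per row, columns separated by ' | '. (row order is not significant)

After JOIN books (7 rows):
sales.owner | sales.id | books.id | books.kind | books.city
carol | 60 | 60 | blue | NY
carol | 5 | 5 | gray | LA
carol | 5 | 5 | blue | MIA
carol | 5 | 5 | gray | SF
carol | 5 | 5 | gray | LA
carol | 5 | 5 | blue | MIA
carol | 5 | 5 | gray | SF
After GROUP BY (1 rows):
sales.owner | sum_id
carol | 90

== RESULT ==
sales.owner | sum_id
carol | 90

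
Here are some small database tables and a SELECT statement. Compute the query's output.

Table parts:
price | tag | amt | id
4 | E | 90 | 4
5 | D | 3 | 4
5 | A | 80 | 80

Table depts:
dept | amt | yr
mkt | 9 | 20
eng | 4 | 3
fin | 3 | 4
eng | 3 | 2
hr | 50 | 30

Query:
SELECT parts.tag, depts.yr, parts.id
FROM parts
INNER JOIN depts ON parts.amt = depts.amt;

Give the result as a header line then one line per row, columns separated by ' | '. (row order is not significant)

After JOIN depts (2 rows):
parts.price | parts.tag | parts.amt | parts.id | depts.dept | depts.amt | depts.yr
5 | D | 3 | 4 | fin | 3 | 4
5 | D | 3 | 4 | eng | 3 | 2
After SELECT (2 rows):
parts.tag | depts.yr | parts.id
D | 4 | 4
D | 2 | 4

== RESULT ==
parts.tag | depts.yr | parts.id
D | 4 | 4
D | 2 | 4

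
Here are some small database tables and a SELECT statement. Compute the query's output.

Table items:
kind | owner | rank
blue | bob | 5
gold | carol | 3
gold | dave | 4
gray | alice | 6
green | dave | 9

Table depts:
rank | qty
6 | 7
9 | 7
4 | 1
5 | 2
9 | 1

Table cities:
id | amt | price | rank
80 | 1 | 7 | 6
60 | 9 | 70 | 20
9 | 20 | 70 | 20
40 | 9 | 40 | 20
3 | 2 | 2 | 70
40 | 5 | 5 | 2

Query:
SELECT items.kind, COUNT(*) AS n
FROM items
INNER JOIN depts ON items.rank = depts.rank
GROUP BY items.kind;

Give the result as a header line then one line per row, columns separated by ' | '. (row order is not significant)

== RESULT ==
items.kind | n
blue | 1
gold | 1
gray | 1
green | 2

Derivation:
After JOIN depts (5 rows):
items.kind | items.owner | items.rank | depts.rank | depts.qty
blue | bob | 5 | 5 | 2
gold | dave | 4 | 4 | 1
gray | alice | 6 | 6 | 7
green | dave | 9 | 9 | 7
green | dave | 9 | 9 | 1
After GROUP BY (4 rows):
items.kind | n
blue | 1
gold | 1
gray | 1
green | 2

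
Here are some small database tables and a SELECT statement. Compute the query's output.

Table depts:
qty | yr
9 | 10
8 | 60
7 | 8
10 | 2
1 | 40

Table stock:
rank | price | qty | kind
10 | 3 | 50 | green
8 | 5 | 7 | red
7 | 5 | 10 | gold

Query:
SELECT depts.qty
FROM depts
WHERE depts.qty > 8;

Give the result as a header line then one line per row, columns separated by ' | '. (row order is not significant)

== RESULT ==
depts.qty
9
10

Derivation:
After WHERE (2 rows):
depts.qty | depts.yr
9 | 10
10 | 2
After SELECT (2 rows):
depts.qty
9
10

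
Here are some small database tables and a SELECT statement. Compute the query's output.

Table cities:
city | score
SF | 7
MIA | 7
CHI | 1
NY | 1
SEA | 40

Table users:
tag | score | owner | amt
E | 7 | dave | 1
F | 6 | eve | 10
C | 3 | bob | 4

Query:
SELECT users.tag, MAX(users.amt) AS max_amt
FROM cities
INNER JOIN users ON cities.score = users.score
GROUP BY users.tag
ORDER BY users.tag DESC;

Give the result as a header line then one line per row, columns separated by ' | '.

After JOIN users (2 rows):
cities.city | cities.score | users.tag | users.score | users.owner | users.amt
SF | 7 | E | 7 | dave | 1
MIA | 7 | E | 7 | dave | 1
After GROUP BY (1 rows):
users.tag | max_amt
E | 1
After ORDER BY (1 rows):
users.tag | max_amt
E | 1

== RESULT ==
users.tag | max_amt
E | 1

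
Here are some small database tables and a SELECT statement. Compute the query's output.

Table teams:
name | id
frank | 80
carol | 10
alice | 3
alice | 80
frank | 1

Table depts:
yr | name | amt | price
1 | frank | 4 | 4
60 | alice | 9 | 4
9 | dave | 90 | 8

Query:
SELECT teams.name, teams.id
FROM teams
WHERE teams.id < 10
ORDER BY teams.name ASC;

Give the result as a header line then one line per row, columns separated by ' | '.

== RESULT ==
teams.name | teams.id
alice | 3
frank | 1

Derivation:
After WHERE (2 rows):
teams.name | teams.id
alice | 3
frank | 1
After SELECT (2 rows):
teams.name | teams.id
alice | 3
frank | 1
After ORDER BY (2 rows):
teams.name | teams.id
alice | 3
frank | 1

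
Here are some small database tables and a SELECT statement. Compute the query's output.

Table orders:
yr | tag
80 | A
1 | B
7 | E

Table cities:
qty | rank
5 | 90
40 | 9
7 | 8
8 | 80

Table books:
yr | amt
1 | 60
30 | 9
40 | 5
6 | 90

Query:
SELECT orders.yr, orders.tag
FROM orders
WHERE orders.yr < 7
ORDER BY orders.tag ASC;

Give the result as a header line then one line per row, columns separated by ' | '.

== RESULT ==
orders.yr | orders.tag
1 | B

Derivation:
After WHERE (1 rows):
orders.yr | orders.tag
1 | B
After SELECT (1 rows):
orders.yr | orders.tag
1 | B
After ORDER BY (1 rows):
orders.yr | orders.tag
1 | B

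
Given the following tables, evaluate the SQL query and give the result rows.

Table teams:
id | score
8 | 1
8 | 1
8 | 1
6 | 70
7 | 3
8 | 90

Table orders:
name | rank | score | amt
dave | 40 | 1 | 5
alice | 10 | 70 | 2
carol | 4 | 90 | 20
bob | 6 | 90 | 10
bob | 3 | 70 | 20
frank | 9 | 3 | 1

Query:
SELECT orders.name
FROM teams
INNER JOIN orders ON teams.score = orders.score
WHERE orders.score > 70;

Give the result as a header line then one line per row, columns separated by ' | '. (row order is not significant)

== RESULT ==
orders.name
carol
bob

Derivation:
After JOIN orders (8 rows):
teams.id | teams.score | orders.name | orders.rank | orders.score | orders.amt
8 | 1 | dave | 40 | 1 | 5
8 | 1 | dave | 40 | 1 | 5
8 | 1 | dave | 40 | 1 | 5
6 | 70 | alice | 10 | 70 | 2
6 | 70 | bob | 3 | 70 | 20
7 | 3 | frank | 9 | 3 | 1
8 | 90 | carol | 4 | 90 | 20
8 | 90 | bob | 6 | 90 | 10
After WHERE (2 rows):
teams.id | teams.score | orders.name | orders.rank | orders.score | orders.amt
8 | 90 | carol | 4 | 90 | 20
8 | 90 | bob | 6 | 90 | 10
After SELECT (2 rows):
orders.name
carol
bob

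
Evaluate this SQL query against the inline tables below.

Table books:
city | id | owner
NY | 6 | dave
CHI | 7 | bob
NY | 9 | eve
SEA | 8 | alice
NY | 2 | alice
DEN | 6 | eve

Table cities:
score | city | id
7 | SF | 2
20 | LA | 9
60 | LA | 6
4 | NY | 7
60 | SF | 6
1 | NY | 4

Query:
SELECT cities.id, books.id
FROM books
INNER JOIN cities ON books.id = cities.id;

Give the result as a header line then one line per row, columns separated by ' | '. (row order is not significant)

After JOIN cities (7 rows):
books.city | books.id | books.owner | cities.score | cities.city | cities.id
NY | 6 | dave | 60 | LA | 6
NY | 6 | dave | 60 | SF | 6
CHI | 7 | bob | 4 | NY | 7
NY | 9 | eve | 20 | LA | 9
NY | 2 | alice | 7 | SF | 2
DEN | 6 | eve | 60 | LA | 6
DEN | 6 | eve | 60 | SF | 6
After SELECT (7 rows):
cities.id | books.id
6 | 6
6 | 6
7 | 7
9 | 9
2 | 2
6 | 6
6 | 6

== RESULT ==
cities.id | books.id
6 | 6
6 | 6
7 | 7
9 | 9
2 | 2
6 | 6
6 | 6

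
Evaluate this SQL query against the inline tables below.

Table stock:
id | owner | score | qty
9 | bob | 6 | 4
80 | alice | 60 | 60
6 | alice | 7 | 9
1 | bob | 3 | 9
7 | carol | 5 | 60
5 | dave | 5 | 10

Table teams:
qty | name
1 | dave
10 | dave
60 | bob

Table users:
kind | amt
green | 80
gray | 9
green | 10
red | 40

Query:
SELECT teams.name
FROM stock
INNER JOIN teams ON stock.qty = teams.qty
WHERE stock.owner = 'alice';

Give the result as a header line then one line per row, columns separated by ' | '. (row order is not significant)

After JOIN teams (3 rows):
stock.id | stock.owner | stock.score | stock.qty | teams.qty | teams.name
80 | alice | 60 | 60 | 60 | bob
7 | carol | 5 | 60 | 60 | bob
5 | dave | 5 | 10 | 10 | dave
After WHERE (1 rows):
stock.id | stock.owner | stock.score | stock.qty | teams.qty | teams.name
80 | alice | 60 | 60 | 60 | bob
After SELECT (1 rows):
teams.name
bob

== RESULT ==
teams.name
bob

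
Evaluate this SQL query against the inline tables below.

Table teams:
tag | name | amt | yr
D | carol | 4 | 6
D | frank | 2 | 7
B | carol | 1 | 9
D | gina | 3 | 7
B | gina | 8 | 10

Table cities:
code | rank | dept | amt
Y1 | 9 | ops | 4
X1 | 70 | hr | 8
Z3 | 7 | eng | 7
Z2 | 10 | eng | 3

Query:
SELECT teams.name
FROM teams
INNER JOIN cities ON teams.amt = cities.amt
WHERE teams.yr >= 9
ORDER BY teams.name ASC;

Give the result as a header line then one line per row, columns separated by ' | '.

== RESULT ==
teams.name
gina

Derivation:
After JOIN cities (3 rows):
teams.tag | teams.name | teams.amt | teams.yr | cities.code | cities.rank | cities.dept | cities.amt
D | carol | 4 | 6 | Y1 | 9 | ops | 4
D | gina | 3 | 7 | Z2 | 10 | eng | 3
B | gina | 8 | 10 | X1 | 70 | hr | 8
After WHERE (1 rows):
teams.tag | teams.name | teams.amt | teams.yr | cities.code | cities.rank | cities.dept | cities.amt
B | gina | 8 | 10 | X1 | 70 | hr | 8
After SELECT (1 rows):
teams.name
gina
After ORDER BY (1 rows):
teams.name
gina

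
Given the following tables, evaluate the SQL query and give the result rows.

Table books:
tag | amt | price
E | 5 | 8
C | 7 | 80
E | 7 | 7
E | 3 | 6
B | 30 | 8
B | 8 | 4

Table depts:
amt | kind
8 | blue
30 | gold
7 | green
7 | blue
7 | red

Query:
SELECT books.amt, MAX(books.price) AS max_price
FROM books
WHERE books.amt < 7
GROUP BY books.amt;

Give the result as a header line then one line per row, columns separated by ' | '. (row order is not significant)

After WHERE (2 rows):
books.tag | books.amt | books.price
E | 5 | 8
E | 3 | 6
After GROUP BY (2 rows):
books.amt | max_price
5 | 8
3 | 6

== RESULT ==
books.amt | max_price
5 | 8
3 | 6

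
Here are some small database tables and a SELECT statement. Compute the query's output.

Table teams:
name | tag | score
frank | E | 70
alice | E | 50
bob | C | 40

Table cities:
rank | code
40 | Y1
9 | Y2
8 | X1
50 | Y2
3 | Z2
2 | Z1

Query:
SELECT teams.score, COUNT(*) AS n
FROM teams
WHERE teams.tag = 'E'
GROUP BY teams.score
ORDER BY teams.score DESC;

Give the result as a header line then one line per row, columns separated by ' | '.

After WHERE (2 rows):
teams.name | teams.tag | teams.score
frank | E | 70
alice | E | 50
After GROUP BY (2 rows):
teams.score | n
70 | 1
50 | 1
After ORDER BY (2 rows):
teams.score | n
70 | 1
50 | 1

== RESULT ==
teams.score | n
70 | 1
50 | 1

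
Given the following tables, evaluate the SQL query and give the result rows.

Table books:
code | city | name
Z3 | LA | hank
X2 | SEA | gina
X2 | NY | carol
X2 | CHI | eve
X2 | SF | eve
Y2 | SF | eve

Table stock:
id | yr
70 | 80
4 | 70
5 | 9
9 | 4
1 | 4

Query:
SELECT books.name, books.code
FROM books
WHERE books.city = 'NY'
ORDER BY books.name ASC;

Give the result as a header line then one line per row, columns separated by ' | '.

After WHERE (1 rows):
books.code | books.city | books.name
X2 | NY | carol
After SELECT (1 rows):
books.name | books.code
carol | X2
After ORDER BY (1 rows):
books.name | books.code
carol | X2

== RESULT ==
books.name | books.code
carol | X2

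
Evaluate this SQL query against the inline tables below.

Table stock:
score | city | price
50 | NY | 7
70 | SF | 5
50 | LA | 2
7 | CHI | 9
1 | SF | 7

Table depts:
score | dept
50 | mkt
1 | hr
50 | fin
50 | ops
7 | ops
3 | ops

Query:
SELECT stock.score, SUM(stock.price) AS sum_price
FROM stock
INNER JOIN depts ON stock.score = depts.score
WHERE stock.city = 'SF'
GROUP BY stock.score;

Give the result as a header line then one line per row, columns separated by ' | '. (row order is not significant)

After JOIN depts (8 rows):
stock.score | stock.city | stock.price | depts.score | depts.dept
50 | NY | 7 | 50 | mkt
50 | NY | 7 | 50 | fin
50 | NY | 7 | 50 | ops
50 | LA | 2 | 50 | mkt
50 | LA | 2 | 50 | fin
50 | LA | 2 | 50 | ops
7 | CHI | 9 | 7 | ops
1 | SF | 7 | 1 | hr
After WHERE (1 rows):
stock.score | stock.city | stock.price | depts.score | depts.dept
1 | SF | 7 | 1 | hr
After GROUP BY (1 rows):
stock.score | sum_price
1 | 7

== RESULT ==
stock.score | sum_price
1 | 7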